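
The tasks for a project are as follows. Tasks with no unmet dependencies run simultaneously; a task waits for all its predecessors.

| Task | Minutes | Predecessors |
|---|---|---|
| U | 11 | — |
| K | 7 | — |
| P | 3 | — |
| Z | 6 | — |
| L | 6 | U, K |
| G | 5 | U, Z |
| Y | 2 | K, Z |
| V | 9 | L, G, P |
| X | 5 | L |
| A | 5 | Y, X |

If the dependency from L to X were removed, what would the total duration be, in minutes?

Before: longest chain U→L→X→A = 11+6+5+5 = 27, finish 27.
Without L→X, X's earliest start moves from 17 to 0.
New critical path: U→L→V = 11+6+9 = 26 ⇒ 26 minutes.

26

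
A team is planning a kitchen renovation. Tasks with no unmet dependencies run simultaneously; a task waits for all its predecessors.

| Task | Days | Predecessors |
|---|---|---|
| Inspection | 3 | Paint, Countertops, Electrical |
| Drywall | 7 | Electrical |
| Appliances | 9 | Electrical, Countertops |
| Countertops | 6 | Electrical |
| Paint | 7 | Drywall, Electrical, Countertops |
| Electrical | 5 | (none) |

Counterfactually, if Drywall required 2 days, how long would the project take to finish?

21

Baseline: Electrical→Drywall→Paint→Inspection = 5+7+7+3 = 22 → 22 days.
Since Drywall is critical, the -5 change carries straight to that chain (now 17 days).
New critical path: Electrical→Countertops→Paint→Inspection = 5+6+7+3 = 21 ⇒ 21 days.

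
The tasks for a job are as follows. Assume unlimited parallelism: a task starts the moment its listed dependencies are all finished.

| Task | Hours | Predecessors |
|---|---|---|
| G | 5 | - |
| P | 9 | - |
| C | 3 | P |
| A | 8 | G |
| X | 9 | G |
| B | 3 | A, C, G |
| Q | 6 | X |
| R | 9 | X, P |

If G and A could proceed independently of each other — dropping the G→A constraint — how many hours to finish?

Original critical path: G→X→R = 5+9+9 = 23 ⇒ 23 hours.
Without G→A, A's earliest start moves from 5 to 0.
After: G→X→R = 5+9+9 = 23 → 23 hours.

23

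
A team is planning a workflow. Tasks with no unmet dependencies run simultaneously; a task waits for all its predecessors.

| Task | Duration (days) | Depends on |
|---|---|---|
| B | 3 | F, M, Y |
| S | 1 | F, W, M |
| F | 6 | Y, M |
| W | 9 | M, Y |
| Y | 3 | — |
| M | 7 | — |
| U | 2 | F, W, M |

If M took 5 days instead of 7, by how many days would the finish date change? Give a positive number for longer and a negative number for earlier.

As given, the longest chain is M→W→U = 7+9+2 = 18, so the finish is 18 days.
M lies on that path, so at 5 days the path becomes 16 days.
The critical path is still M→W→U; finish is now 16 days.
Change in finish: 16 − 18 = -2 days.

-2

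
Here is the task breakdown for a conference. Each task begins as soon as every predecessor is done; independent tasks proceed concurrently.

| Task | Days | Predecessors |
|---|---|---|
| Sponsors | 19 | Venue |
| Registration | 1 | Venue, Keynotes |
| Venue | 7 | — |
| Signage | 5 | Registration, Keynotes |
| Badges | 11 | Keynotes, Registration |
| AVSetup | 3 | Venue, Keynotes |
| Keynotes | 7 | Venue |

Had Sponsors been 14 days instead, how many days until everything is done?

The binding path is Venue→Sponsors = 7+19 = 26; finish at 26 days.
Sponsors lies on that path, so at 14 days the path becomes 21 days.
Now Venue→Keynotes→Registration→Badges = 7+7+1+11 = 26 is longest, so the finish becomes 26 days.

26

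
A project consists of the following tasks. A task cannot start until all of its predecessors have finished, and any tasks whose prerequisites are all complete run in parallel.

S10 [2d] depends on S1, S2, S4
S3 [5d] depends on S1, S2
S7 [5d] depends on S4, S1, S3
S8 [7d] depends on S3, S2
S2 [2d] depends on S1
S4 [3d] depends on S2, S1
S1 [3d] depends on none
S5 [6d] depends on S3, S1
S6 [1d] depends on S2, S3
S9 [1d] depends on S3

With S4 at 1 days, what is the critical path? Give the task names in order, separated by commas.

The binding path is S1→S2→S3→S8 = 3+2+5+7 = 17; finish at 17 days.
S4 is off the critical path — its longest chain is 13 days, giving 4 of slack.
That remains the longest chain; total 17 days.

S1, S2, S3, S8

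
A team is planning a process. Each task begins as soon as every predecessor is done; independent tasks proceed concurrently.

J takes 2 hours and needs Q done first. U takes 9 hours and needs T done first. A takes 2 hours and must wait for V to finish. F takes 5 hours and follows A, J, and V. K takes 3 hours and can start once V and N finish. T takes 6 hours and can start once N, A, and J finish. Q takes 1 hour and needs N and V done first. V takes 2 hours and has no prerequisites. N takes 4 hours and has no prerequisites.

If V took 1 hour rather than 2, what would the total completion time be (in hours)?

As given, the longest chain is N→Q→J→T→U = 4+1+2+6+9 = 22, so the finish is 22 hours.
V has 2 hours of float (longest path through it is 20).
The critical path is still N→Q→J→T→U; finish is now 22 hours.

22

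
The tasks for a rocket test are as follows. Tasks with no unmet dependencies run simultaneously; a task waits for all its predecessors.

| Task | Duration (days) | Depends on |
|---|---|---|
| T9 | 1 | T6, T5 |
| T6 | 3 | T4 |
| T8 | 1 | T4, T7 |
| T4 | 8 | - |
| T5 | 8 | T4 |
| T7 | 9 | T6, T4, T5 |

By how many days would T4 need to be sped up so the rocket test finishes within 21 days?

Current finish: 26 days; target: 21.
T4 is on every critical path, so each day cut from T4 cuts the finish by one (this holds down to a finish of 19).
Need 26 − 21 = 5 days off T4 → T4 becomes 3 days, finish becomes 21.

5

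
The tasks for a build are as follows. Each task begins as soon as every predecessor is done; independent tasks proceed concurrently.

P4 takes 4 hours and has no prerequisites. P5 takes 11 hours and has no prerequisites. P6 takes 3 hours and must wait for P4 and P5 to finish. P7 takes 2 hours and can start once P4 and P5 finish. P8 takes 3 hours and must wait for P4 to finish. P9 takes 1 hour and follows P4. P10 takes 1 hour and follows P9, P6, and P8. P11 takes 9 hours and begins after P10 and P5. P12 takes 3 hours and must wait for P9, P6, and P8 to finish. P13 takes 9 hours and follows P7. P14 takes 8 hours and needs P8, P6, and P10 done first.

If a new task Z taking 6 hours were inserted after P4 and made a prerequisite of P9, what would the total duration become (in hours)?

Originally the plan takes 24 hours.
With Z inserted, P9 now waits for max(P4, Z).
New critical path: P5→P6→P10→P11 = 11+3+1+9 = 24 ⇒ 24 hours.

24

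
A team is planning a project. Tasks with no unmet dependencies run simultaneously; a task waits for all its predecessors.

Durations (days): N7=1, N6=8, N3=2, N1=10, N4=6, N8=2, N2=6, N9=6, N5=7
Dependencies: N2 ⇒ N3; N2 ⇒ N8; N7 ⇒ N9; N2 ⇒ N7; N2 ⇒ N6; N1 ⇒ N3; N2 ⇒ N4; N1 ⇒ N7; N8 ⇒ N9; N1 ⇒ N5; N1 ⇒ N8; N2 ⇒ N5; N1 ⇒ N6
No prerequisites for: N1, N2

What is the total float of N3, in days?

N1→N6 = 10+8 = 18 sets the makespan at 18 days.
The longest chain containing N3 totals 12 days.
So N3 can slip 18 − 12 = 6 days.

6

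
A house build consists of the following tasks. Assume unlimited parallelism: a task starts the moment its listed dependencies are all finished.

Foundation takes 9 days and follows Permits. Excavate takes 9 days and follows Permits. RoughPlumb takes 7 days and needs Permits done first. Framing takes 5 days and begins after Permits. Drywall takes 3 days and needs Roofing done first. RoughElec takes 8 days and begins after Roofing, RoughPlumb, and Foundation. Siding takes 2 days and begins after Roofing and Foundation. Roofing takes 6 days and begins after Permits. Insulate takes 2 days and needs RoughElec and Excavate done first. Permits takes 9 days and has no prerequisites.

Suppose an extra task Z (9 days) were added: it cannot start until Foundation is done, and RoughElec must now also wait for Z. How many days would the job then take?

37

Originally the job takes 28 days.
With Z inserted, RoughElec now waits for max(Roofing, RoughPlumb, Foundation, Z).
New critical path: Permits→Foundation→Z→RoughElec→Insulate = 9+9+9+8+2 = 37 ⇒ 37 days.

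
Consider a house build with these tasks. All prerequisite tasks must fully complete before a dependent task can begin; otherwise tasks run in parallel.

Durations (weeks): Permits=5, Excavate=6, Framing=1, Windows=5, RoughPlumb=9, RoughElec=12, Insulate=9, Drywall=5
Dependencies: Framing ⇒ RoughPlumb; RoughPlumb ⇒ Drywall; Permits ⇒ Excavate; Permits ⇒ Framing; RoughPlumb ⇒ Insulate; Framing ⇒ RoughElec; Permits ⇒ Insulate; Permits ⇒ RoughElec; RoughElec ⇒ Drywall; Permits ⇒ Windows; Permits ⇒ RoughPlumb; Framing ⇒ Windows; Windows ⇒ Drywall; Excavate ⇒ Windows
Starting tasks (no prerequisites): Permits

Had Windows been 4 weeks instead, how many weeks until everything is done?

24

The binding path is Permits→Framing→RoughPlumb→Insulate = 5+1+9+9 = 24; finish at 24 weeks.
The longest path through Windows is only 21 weeks, so Windows has float 3.
The critical path is still Permits→Framing→RoughPlumb→Insulate; finish is now 24 weeks.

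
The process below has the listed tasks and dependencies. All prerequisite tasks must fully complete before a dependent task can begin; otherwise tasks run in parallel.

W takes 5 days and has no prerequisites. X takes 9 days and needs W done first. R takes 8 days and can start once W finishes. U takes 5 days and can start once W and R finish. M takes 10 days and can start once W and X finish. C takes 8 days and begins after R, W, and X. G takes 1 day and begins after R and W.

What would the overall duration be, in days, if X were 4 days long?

Actual critical path: W→X→M = 5+9+10 = 24 ⇒ 24 days.
X lies on that path, so at 4 days the path becomes 19 days.
Now W→R→C = 5+8+8 = 21 is longest, so the finish becomes 21 days.

21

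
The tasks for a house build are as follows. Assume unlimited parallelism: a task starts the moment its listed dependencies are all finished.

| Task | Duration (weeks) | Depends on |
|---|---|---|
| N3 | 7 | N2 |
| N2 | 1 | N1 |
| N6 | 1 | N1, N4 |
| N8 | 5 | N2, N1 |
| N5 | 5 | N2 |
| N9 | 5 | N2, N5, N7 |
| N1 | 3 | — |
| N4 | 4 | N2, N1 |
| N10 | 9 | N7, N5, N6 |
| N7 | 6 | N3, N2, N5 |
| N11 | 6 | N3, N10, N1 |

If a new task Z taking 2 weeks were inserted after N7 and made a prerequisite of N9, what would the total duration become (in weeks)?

Originally the schedule takes 32 weeks.
With Z inserted, N9 now waits for max(N2, N5, N7, Z).
New critical path: N1→N2→N3→N7→N10→N11 = 3+1+7+6+9+6 = 32 ⇒ 32 weeks.

32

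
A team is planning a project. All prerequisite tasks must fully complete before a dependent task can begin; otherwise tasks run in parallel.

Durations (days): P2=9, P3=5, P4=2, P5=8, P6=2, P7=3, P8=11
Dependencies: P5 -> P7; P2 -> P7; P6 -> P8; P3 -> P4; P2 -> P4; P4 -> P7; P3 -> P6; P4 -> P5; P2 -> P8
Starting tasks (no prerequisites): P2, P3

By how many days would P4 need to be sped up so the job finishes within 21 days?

1

Current finish: 22 days; target: 21.
P4 is on every critical path, so each day cut from P4 cuts the finish by one (this holds down to a finish of 21).
Need 22 − 21 = 1 day off P4 → P4 becomes 1 day, finish becomes 21.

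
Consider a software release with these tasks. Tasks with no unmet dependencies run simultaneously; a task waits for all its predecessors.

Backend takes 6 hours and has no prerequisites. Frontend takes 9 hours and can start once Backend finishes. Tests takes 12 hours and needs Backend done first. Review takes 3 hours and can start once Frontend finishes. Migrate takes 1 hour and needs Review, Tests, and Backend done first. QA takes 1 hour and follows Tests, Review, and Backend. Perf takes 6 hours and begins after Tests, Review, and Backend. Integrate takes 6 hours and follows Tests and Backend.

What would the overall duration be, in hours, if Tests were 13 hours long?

Baseline: Backend→Tests→Perf = 6+12+6 = 24 → 24 hours.
Since Tests is critical, the +1 change carries straight to that chain (now 25 hours).
No other chain overtakes it, so the finish is 25 hours.

25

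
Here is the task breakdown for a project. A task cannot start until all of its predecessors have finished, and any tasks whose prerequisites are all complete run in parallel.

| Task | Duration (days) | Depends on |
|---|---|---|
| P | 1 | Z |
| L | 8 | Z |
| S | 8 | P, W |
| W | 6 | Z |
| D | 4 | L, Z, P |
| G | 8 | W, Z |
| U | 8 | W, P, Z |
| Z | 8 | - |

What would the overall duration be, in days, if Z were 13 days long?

The binding path is Z→W→S = 8+6+8 = 22; finish at 22 days.
Since Z is critical, the +5 change carries straight to that chain (now 27 days).
The critical path is still Z→W→S; finish is now 27 days.

27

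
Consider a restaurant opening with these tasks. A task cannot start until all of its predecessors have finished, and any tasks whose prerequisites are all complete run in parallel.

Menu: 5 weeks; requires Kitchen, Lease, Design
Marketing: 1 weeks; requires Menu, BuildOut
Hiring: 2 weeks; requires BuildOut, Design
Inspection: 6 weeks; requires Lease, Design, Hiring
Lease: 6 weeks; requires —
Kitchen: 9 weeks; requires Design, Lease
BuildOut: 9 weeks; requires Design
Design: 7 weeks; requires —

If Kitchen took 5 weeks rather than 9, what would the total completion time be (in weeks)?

Actual critical path: Design→BuildOut→Hiring→Inspection = 7+9+2+6 = 24 ⇒ 24 weeks.
The longest path through Kitchen is only 22 weeks, so Kitchen has float 2.
The critical path is still Design→BuildOut→Hiring→Inspection; finish is now 24 weeks.

24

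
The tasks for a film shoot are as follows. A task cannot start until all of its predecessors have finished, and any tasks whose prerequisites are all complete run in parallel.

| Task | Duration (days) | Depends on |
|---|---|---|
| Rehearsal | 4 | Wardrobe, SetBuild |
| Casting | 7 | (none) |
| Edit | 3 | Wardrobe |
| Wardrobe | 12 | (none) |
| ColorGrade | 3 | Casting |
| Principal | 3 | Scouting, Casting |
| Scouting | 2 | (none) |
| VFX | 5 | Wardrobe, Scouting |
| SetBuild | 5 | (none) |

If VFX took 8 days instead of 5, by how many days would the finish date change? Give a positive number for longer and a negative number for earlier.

Critical path before the change: Wardrobe→VFX = 12+5 = 17 giving 17 days.
VFX is on the critical path; changing it to 8 makes that path 20 days.
No other chain overtakes it, so the finish is 20 days.
Change in finish: 20 − 17 = +3 days.

3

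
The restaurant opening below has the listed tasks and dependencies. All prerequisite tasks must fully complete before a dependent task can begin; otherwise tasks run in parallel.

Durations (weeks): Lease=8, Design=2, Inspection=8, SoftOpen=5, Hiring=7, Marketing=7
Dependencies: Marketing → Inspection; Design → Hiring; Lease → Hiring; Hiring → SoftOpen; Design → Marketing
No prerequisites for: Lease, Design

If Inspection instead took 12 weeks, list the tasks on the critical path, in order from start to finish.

Design, Marketing, Inspection

Baseline: Lease→Hiring→SoftOpen = 8+7+5 = 20 → 20 weeks.
Inspection is off the critical path — its longest chain is 17 weeks, giving 3 of slack.
The binding chain switches to Design→Marketing→Inspection = 2+7+12 = 21; finish 21 weeks.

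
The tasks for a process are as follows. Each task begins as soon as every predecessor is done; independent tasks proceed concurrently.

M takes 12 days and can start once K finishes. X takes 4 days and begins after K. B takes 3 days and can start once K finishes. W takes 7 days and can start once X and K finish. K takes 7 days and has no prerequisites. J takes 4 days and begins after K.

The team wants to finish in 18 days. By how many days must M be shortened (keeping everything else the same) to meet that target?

1

Current finish: 19 days; target: 18.
M is on every critical path, so each day cut from M cuts the finish by one (this holds down to a finish of 18).
Need 19 − 18 = 1 day off M → M becomes 11 days, finish becomes 18.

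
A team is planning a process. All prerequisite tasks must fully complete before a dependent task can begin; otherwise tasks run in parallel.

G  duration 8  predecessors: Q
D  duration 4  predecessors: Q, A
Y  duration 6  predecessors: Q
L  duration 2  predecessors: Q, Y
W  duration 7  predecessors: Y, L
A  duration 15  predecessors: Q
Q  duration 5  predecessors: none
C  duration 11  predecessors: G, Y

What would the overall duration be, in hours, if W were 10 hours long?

As given, the longest chain is Q→A→D = 5+15+4 = 24, so the finish is 24 hours.
W has 4 hours of float (longest path through it is 20).
No other chain overtakes it, so the finish is 24 hours.

24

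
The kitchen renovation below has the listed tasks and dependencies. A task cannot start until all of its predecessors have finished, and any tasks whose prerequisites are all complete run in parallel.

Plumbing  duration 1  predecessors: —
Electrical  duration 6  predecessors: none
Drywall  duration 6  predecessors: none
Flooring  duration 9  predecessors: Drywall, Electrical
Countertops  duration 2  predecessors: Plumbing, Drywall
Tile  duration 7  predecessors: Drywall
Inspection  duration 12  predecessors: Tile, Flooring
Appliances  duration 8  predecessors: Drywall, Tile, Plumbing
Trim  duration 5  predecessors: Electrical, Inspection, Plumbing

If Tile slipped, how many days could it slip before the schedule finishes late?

The longest chain is Electrical→Flooring→Inspection→Trim = 6+9+12+5 = 32; overall finish 32 days.
Tile finishes as early as 13 and must finish by 15.
Slack of Tile = 8 − 6 = 2 days.

2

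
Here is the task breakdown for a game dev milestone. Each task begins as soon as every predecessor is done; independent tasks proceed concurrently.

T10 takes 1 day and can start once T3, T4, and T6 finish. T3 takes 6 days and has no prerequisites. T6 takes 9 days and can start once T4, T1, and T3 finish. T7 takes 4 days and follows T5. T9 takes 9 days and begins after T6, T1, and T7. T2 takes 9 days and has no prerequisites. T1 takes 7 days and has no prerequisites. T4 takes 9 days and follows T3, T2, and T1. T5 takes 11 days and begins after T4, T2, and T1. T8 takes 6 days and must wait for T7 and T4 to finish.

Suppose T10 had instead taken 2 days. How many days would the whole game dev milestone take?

42

Critical path before the change: T2→T4→T5→T7→T9 = 9+9+11+4+9 = 42 giving 42 days.
T10 has 14 days of float (longest path through it is 28).
That remains the longest chain; total 42 days.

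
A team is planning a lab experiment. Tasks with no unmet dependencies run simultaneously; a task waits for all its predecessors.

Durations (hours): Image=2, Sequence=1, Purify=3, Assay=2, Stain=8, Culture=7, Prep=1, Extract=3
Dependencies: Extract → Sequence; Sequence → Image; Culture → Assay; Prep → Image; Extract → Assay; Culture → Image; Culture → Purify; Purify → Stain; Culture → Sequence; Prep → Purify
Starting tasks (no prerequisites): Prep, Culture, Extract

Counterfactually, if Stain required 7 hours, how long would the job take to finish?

Actual critical path: Culture→Purify→Stain = 7+3+8 = 18 ⇒ 18 hours.
Stain lies on that path, so at 7 hours the path becomes 17 hours.
The critical path is still Culture→Purify→Stain; finish is now 17 hours.

17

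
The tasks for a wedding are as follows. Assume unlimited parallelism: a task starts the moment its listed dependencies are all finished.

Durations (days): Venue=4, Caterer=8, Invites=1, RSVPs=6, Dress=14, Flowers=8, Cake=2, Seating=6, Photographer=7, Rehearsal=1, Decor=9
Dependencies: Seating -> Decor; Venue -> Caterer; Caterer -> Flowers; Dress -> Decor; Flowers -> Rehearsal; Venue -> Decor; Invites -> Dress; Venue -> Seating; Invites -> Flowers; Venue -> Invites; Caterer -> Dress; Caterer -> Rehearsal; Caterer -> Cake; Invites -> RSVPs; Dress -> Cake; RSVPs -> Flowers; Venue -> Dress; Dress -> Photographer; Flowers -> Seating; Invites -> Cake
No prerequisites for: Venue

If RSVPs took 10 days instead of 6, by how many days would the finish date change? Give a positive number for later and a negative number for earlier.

Actual critical path: Venue→Caterer→Dress→Decor = 4+8+14+9 = 35 ⇒ 35 days.
The longest path through RSVPs is only 34 days, so RSVPs has float 1.
The binding chain switches to Venue→Invites→RSVPs→Flowers→Seating→Decor = 4+1+10+8+6+9 = 38; finish 38 days.
Change in finish: 38 − 35 = +3 days.

3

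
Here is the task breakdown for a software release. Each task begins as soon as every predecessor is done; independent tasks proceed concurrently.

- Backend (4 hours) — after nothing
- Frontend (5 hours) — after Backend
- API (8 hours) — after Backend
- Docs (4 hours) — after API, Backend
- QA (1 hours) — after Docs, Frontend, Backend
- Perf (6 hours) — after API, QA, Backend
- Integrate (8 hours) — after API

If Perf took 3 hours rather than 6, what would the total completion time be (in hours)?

20

Actual critical path: Backend→API→Docs→QA→Perf = 4+8+4+1+6 = 23 ⇒ 23 hours.
Perf lies on that path, so at 3 hours the path becomes 20 hours.
That remains the longest chain; total 20 hours.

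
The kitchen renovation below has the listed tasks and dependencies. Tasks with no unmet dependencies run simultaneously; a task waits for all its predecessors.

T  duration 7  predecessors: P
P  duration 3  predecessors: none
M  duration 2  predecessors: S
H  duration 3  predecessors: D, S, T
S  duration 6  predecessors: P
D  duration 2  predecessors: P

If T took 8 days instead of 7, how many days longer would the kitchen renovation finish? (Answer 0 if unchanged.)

The binding path is P→T→H = 3+7+3 = 13; finish at 13 days.
T is on the critical path; changing it to 8 makes that path 14 days.
No other chain overtakes it, so the finish is 14 days.
Change in finish: 14 − 13 = +1 days.

1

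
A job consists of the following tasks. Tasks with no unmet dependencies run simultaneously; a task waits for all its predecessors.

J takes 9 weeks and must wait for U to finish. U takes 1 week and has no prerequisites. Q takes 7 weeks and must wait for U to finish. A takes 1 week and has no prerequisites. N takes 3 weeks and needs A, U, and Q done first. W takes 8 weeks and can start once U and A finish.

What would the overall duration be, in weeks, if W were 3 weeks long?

11

As given, the longest chain is U→Q→N = 1+7+3 = 11, so the finish is 11 weeks.
The longest path through W is only 9 weeks, so W has float 2.
That remains the longest chain; total 11 weeks.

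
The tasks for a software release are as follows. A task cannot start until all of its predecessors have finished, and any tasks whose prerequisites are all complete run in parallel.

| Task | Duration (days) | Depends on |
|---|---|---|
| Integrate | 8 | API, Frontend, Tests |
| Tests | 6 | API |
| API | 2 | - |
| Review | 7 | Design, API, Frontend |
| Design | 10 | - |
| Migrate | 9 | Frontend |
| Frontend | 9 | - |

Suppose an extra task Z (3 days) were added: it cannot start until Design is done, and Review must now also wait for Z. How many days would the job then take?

Originally the job takes 18 days.
With Z inserted, Review now waits for max(Design, API, Frontend, Z).
New critical path: Design→Z→Review = 10+3+7 = 20 ⇒ 20 days.

20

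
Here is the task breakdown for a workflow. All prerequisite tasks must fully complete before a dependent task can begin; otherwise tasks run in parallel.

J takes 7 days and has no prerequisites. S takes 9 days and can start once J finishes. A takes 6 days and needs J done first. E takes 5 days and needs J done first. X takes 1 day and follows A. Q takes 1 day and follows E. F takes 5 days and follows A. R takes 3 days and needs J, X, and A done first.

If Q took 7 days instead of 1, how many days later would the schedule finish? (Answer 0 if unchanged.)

Actual critical path: J→A→F = 7+6+5 = 18 ⇒ 18 days.
The longest path through Q is only 13 days, so Q has float 5.
New critical path: J→E→Q = 7+5+7 = 19 ⇒ 19 days.
Change in finish: 19 − 18 = +1 days.

1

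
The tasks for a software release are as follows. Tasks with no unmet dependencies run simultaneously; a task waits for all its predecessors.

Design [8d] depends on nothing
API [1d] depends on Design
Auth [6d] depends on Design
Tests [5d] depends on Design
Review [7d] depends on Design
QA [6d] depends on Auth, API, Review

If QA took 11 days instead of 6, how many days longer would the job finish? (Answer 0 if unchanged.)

5

The binding path is Design→Review→QA = 8+7+6 = 21; finish at 21 days.
QA is on the critical path; changing it to 11 makes that path 26 days.
The critical path is still Design→Review→QA; finish is now 26 days.
Change in finish: 26 − 21 = +5 days.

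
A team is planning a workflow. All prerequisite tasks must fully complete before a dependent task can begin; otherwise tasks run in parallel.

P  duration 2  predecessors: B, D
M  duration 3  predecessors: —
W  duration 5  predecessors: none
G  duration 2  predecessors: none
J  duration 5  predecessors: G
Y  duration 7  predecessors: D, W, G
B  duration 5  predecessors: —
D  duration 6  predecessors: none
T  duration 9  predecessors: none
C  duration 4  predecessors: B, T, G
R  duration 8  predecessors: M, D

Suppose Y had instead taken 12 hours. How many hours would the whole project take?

As given, the longest chain is D→R = 6+8 = 14, so the finish is 14 hours.
Y has 1 hour of float (longest path through it is 13).
New critical path: D→Y = 6+12 = 18 ⇒ 18 hours.

18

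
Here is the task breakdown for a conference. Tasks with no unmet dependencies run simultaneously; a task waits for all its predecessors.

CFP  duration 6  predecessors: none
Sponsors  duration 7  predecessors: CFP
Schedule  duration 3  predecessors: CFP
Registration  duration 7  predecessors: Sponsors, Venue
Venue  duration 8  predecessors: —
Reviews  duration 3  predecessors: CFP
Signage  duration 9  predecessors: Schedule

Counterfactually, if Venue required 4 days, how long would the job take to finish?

As given, the longest chain is CFP→Sponsors→Registration = 6+7+7 = 20, so the finish is 20 days.
The longest path through Venue is only 15 days, so Venue has float 5.
That remains the longest chain; total 20 days.

20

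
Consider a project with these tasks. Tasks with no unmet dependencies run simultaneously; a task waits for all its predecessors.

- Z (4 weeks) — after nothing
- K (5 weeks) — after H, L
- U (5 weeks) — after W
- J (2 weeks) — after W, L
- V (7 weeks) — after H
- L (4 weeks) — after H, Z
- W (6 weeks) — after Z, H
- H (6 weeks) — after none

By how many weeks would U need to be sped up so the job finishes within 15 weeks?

2

Current finish: 17 weeks; target: 15.
U is on every critical path, so each week cut from U cuts the finish by one (this holds down to a finish of 15).
Need 17 − 15 = 2 weeks off U → U becomes 3 weeks, finish becomes 15.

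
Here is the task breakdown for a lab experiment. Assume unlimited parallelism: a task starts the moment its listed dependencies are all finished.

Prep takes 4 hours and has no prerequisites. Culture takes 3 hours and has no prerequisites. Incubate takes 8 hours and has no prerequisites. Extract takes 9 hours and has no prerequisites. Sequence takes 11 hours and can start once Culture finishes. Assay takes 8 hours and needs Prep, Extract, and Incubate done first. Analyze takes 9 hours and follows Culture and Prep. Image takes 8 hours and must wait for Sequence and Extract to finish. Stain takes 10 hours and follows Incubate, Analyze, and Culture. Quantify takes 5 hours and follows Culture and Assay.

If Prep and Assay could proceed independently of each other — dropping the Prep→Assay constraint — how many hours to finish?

23

Before: longest chain Prep→Analyze→Stain = 4+9+10 = 23, finish 23.
Dropping Prep→Assay doesn't change Assay's earliest start (9); another predecessor still binds.
The longest chain is now Prep→Analyze→Stain = 4+9+10 = 23, so the schedule takes 23 hours.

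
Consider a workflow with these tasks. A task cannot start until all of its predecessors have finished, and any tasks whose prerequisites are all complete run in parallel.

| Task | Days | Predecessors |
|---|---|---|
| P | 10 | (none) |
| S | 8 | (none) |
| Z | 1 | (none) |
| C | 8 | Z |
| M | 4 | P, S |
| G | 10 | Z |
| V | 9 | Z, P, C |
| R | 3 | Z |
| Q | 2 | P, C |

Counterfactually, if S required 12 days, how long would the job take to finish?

As given, the longest chain is P→V = 10+9 = 19, so the finish is 19 days.
S has 7 days of float (longest path through it is 12).
The critical path is still P→V; finish is now 19 days.

19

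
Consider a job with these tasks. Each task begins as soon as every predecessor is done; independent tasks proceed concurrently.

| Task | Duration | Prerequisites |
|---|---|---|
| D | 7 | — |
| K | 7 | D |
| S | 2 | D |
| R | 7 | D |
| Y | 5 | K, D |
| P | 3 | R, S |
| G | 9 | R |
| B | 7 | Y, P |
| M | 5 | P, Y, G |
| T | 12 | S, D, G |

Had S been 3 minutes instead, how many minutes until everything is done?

As given, the longest chain is D→R→G→T = 7+7+9+12 = 35, so the finish is 35 minutes.
S is off the critical path — its longest chain is 21 minutes, giving 14 of slack.
The critical path is still D→R→G→T; finish is now 35 minutes.

35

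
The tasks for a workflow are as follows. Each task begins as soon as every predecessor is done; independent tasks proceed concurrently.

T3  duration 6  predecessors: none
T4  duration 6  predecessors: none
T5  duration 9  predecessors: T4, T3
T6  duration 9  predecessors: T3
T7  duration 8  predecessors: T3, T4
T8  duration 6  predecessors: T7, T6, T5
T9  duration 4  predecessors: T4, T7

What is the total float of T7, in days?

1

Critical path: T3→T5→T8 = 6+9+6 = 21, so the finish is 21 days.
The longest chain containing T7 totals 20 days.
So T7 can slip 15 − 14 = 1 day.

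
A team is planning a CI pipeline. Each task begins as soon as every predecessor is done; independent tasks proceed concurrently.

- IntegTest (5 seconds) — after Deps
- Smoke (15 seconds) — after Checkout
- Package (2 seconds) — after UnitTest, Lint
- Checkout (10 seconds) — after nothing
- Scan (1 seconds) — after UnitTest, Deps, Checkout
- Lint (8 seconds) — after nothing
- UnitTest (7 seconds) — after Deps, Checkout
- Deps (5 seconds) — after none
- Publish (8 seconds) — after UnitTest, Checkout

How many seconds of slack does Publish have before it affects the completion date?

0

Checkout→UnitTest→Publish = 10+7+8 = 25 sets the makespan at 25 seconds.
The longest chain containing Publish totals 25 seconds.
So Publish can slip 25 − 25 = 0 seconds.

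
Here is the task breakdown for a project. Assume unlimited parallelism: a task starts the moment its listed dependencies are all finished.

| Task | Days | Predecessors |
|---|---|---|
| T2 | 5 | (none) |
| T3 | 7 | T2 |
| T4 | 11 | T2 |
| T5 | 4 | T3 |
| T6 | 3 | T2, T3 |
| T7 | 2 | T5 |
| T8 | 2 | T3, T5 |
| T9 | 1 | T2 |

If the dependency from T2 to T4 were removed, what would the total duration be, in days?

18

Before: longest chain T2→T3→T5→T7 = 5+7+4+2 = 18, finish 18.
Without T2→T4, T4's earliest start moves from 5 to 0.
New critical path: T2→T3→T5→T7 = 5+7+4+2 = 18 ⇒ 18 days.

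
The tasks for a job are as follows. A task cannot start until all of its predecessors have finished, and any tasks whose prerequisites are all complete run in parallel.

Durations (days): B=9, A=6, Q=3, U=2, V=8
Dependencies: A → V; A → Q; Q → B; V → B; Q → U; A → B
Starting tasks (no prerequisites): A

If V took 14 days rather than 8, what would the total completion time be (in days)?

Actual critical path: A→V→B = 6+8+9 = 23 ⇒ 23 days.
Since V is critical, the +6 change carries straight to that chain (now 29 days).
That remains the longest chain; total 29 days.

29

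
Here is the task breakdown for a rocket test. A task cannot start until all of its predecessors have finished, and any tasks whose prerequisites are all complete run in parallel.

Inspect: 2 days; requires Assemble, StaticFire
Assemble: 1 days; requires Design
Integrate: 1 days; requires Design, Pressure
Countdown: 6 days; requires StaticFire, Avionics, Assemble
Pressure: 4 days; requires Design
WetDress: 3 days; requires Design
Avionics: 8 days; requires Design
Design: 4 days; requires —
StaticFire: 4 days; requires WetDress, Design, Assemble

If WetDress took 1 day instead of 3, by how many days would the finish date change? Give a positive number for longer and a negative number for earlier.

Actual critical path: Design→Avionics→Countdown = 4+8+6 = 18 ⇒ 18 days.
WetDress is off the critical path — its longest chain is 17 days, giving 1 of slack.
The critical path is still Design→Avionics→Countdown; finish is now 18 days.
Change in finish: 18 − 18 = +0 days.

0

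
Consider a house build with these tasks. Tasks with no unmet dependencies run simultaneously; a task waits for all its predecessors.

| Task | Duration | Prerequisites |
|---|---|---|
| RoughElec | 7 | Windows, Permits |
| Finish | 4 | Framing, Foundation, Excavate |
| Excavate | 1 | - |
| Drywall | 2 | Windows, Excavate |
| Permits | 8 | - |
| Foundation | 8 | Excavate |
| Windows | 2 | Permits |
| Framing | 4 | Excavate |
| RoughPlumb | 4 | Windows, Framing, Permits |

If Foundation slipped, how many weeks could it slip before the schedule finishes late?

4

The longest chain is Permits→Windows→RoughElec = 8+2+7 = 17; overall finish 17 weeks.
Foundation finishes as early as 9 and must finish by 13.
So Foundation can slip 13 − 9 = 4 weeks.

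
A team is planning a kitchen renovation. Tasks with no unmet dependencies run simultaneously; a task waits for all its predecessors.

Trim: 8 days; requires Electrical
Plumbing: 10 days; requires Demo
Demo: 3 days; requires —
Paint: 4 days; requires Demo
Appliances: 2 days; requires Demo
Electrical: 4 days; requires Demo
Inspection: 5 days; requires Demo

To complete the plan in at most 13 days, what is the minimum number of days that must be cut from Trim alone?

2

Current finish: 15 days; target: 13.
Trim is on every critical path, so each day cut from Trim cuts the finish by one (this holds down to a finish of 13).
Need 15 − 13 = 2 days off Trim → Trim becomes 6 days, finish becomes 13.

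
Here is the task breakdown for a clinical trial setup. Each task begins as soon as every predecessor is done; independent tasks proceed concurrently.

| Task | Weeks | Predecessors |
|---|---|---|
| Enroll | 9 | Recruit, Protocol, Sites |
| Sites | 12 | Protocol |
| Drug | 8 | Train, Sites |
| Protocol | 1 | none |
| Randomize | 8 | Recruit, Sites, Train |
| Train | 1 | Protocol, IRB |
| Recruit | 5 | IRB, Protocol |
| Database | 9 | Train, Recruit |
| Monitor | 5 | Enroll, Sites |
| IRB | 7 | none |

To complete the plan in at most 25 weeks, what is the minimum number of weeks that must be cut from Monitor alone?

2

Current finish: 27 weeks; target: 25.
Monitor is on every critical path, so each week cut from Monitor cuts the finish by one (this holds down to a finish of 23).
Need 27 − 25 = 2 weeks off Monitor → Monitor becomes 3 weeks, finish becomes 25.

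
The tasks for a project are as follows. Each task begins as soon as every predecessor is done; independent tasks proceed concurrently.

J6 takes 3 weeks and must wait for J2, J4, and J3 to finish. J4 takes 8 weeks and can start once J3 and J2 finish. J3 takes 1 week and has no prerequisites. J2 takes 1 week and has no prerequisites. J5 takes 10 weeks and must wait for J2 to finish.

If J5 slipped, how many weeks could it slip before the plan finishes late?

1

J2→J4→J6 = 1+8+3 = 12 sets the makespan at 12 weeks.
J5 finishes as early as 11 and must finish by 12.
Float = 12 − 11 = 1.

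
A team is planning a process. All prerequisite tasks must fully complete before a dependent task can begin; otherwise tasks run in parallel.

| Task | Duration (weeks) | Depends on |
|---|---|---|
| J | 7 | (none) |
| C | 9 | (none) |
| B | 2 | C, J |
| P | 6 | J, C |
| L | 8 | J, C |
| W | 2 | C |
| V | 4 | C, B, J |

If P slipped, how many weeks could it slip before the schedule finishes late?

2

Critical path: C→L = 9+8 = 17, so the finish is 17 weeks.
Longest path through P: 15 weeks (earliest finish 15, latest finish 17).
Float = 17 − 15 = 2.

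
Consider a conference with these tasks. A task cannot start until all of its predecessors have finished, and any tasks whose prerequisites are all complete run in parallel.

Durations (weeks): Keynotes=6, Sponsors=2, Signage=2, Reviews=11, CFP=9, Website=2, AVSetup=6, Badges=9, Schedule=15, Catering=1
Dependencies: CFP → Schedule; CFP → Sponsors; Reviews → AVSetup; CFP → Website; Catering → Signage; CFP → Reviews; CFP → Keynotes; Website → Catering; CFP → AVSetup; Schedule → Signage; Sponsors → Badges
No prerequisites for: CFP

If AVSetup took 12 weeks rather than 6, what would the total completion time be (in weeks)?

Critical path before the change: CFP→Reviews→AVSetup = 9+11+6 = 26 giving 26 weeks.
AVSetup lies on that path, so at 12 weeks the path becomes 32 weeks.
No other chain overtakes it, so the finish is 32 weeks.

32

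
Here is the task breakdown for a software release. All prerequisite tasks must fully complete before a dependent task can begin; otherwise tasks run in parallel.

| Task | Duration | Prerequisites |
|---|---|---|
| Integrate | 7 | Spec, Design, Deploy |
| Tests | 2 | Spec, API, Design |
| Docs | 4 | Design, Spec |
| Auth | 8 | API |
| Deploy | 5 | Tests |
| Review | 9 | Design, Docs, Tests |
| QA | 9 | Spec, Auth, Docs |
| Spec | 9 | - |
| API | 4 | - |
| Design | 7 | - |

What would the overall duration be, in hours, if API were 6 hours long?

The binding path is Spec→Tests→Deploy→Integrate = 9+2+5+7 = 23; finish at 23 hours.
API has 2 hours of float (longest path through it is 21).
The critical path is still Spec→Tests→Deploy→Integrate; finish is now 23 hours.

23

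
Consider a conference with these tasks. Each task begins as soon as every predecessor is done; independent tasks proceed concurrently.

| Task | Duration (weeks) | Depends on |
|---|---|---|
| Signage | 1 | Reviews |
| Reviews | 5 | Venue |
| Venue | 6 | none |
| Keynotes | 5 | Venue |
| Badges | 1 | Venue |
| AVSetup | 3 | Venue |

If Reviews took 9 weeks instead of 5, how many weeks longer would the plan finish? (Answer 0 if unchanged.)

Actual critical path: Venue→Reviews→Signage = 6+5+1 = 12 ⇒ 12 weeks.
Reviews is on the critical path; changing it to 9 makes that path 16 weeks.
The critical path is still Venue→Reviews→Signage; finish is now 16 weeks.
Change in finish: 16 − 12 = +4 weeks.

4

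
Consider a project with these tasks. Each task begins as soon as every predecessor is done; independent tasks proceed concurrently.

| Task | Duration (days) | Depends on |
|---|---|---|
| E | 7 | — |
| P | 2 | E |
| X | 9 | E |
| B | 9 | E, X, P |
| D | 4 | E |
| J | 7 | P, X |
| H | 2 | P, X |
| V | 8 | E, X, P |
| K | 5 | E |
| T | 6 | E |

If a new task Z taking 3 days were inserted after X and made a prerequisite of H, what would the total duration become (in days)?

25

Originally the job takes 25 days.
With Z inserted, H now waits for max(P, X, Z).
New critical path: E→X→B = 7+9+9 = 25 ⇒ 25 days.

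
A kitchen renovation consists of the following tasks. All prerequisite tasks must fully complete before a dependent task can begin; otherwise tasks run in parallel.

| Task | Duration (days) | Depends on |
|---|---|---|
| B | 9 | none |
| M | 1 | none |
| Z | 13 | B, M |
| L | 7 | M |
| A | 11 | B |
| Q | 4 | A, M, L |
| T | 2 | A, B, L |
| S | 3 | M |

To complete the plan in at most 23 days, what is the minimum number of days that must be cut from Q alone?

1

Current finish: 24 days; target: 23.
Q is on every critical path, so each day cut from Q cuts the finish by one (this holds down to a finish of 22).
Need 24 − 23 = 1 day off Q → Q becomes 3 days, finish becomes 23.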